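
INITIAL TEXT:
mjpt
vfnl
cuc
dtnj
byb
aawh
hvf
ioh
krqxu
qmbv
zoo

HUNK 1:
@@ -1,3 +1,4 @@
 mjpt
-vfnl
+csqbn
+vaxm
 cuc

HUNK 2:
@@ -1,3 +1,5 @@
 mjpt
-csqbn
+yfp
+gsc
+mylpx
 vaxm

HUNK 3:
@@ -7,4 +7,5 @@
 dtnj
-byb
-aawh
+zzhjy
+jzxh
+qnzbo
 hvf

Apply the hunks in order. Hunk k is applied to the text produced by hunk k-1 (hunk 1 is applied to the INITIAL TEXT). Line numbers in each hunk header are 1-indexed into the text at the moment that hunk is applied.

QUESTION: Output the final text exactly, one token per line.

Answer: mjpt
yfp
gsc
mylpx
vaxm
cuc
dtnj
zzhjy
jzxh
qnzbo
hvf
ioh
krqxu
qmbv
zoo

Derivation:
Hunk 1: at line 1 remove [vfnl] add [csqbn,vaxm] -> 12 lines: mjpt csqbn vaxm cuc dtnj byb aawh hvf ioh krqxu qmbv zoo
Hunk 2: at line 1 remove [csqbn] add [yfp,gsc,mylpx] -> 14 lines: mjpt yfp gsc mylpx vaxm cuc dtnj byb aawh hvf ioh krqxu qmbv zoo
Hunk 3: at line 7 remove [byb,aawh] add [zzhjy,jzxh,qnzbo] -> 15 lines: mjpt yfp gsc mylpx vaxm cuc dtnj zzhjy jzxh qnzbo hvf ioh krqxu qmbv zoo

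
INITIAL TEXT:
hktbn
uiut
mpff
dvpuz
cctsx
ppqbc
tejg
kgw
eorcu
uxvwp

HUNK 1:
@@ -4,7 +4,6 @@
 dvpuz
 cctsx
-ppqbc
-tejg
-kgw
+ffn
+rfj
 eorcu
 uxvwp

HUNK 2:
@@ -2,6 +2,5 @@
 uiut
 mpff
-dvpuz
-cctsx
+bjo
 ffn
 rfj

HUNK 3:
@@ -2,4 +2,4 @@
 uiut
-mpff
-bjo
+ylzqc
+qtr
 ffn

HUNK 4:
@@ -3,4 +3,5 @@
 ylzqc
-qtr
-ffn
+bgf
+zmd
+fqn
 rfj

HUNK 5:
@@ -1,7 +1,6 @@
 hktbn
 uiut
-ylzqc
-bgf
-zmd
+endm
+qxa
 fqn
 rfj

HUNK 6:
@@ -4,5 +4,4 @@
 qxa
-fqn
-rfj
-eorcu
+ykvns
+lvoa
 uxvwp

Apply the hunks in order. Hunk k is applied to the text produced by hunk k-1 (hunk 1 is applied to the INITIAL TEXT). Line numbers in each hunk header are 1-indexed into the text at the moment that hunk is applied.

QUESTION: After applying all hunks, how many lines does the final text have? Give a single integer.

Hunk 1: at line 4 remove [ppqbc,tejg,kgw] add [ffn,rfj] -> 9 lines: hktbn uiut mpff dvpuz cctsx ffn rfj eorcu uxvwp
Hunk 2: at line 2 remove [dvpuz,cctsx] add [bjo] -> 8 lines: hktbn uiut mpff bjo ffn rfj eorcu uxvwp
Hunk 3: at line 2 remove [mpff,bjo] add [ylzqc,qtr] -> 8 lines: hktbn uiut ylzqc qtr ffn rfj eorcu uxvwp
Hunk 4: at line 3 remove [qtr,ffn] add [bgf,zmd,fqn] -> 9 lines: hktbn uiut ylzqc bgf zmd fqn rfj eorcu uxvwp
Hunk 5: at line 1 remove [ylzqc,bgf,zmd] add [endm,qxa] -> 8 lines: hktbn uiut endm qxa fqn rfj eorcu uxvwp
Hunk 6: at line 4 remove [fqn,rfj,eorcu] add [ykvns,lvoa] -> 7 lines: hktbn uiut endm qxa ykvns lvoa uxvwp
Final line count: 7

Answer: 7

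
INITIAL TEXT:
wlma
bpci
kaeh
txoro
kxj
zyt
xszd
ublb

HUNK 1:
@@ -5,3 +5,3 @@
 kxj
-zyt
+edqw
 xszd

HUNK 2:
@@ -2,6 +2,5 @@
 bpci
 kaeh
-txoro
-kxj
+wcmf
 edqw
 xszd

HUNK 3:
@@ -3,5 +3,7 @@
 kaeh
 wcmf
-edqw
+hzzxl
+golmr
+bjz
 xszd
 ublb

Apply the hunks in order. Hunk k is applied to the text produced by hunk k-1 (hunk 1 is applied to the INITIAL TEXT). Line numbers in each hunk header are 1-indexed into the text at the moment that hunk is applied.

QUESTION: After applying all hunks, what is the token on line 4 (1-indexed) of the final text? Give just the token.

Answer: wcmf

Derivation:
Hunk 1: at line 5 remove [zyt] add [edqw] -> 8 lines: wlma bpci kaeh txoro kxj edqw xszd ublb
Hunk 2: at line 2 remove [txoro,kxj] add [wcmf] -> 7 lines: wlma bpci kaeh wcmf edqw xszd ublb
Hunk 3: at line 3 remove [edqw] add [hzzxl,golmr,bjz] -> 9 lines: wlma bpci kaeh wcmf hzzxl golmr bjz xszd ublb
Final line 4: wcmf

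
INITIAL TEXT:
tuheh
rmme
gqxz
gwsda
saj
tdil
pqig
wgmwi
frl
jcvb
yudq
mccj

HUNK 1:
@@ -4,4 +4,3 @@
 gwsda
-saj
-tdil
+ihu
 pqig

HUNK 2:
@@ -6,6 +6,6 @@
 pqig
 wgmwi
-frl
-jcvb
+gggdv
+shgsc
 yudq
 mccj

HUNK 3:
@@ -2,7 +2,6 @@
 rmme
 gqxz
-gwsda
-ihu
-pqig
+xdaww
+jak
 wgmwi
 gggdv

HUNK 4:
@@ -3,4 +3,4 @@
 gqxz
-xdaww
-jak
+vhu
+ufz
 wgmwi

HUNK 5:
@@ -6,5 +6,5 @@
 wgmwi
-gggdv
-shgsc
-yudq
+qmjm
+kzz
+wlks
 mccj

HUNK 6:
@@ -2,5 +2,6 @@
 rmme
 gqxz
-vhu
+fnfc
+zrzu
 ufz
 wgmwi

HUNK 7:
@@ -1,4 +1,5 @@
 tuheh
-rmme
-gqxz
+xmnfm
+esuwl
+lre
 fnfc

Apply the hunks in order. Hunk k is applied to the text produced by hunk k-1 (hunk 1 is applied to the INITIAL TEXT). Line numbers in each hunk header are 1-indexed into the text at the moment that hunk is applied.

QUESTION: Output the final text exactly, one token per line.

Hunk 1: at line 4 remove [saj,tdil] add [ihu] -> 11 lines: tuheh rmme gqxz gwsda ihu pqig wgmwi frl jcvb yudq mccj
Hunk 2: at line 6 remove [frl,jcvb] add [gggdv,shgsc] -> 11 lines: tuheh rmme gqxz gwsda ihu pqig wgmwi gggdv shgsc yudq mccj
Hunk 3: at line 2 remove [gwsda,ihu,pqig] add [xdaww,jak] -> 10 lines: tuheh rmme gqxz xdaww jak wgmwi gggdv shgsc yudq mccj
Hunk 4: at line 3 remove [xdaww,jak] add [vhu,ufz] -> 10 lines: tuheh rmme gqxz vhu ufz wgmwi gggdv shgsc yudq mccj
Hunk 5: at line 6 remove [gggdv,shgsc,yudq] add [qmjm,kzz,wlks] -> 10 lines: tuheh rmme gqxz vhu ufz wgmwi qmjm kzz wlks mccj
Hunk 6: at line 2 remove [vhu] add [fnfc,zrzu] -> 11 lines: tuheh rmme gqxz fnfc zrzu ufz wgmwi qmjm kzz wlks mccj
Hunk 7: at line 1 remove [rmme,gqxz] add [xmnfm,esuwl,lre] -> 12 lines: tuheh xmnfm esuwl lre fnfc zrzu ufz wgmwi qmjm kzz wlks mccj

Answer: tuheh
xmnfm
esuwl
lre
fnfc
zrzu
ufz
wgmwi
qmjm
kzz
wlks
mccj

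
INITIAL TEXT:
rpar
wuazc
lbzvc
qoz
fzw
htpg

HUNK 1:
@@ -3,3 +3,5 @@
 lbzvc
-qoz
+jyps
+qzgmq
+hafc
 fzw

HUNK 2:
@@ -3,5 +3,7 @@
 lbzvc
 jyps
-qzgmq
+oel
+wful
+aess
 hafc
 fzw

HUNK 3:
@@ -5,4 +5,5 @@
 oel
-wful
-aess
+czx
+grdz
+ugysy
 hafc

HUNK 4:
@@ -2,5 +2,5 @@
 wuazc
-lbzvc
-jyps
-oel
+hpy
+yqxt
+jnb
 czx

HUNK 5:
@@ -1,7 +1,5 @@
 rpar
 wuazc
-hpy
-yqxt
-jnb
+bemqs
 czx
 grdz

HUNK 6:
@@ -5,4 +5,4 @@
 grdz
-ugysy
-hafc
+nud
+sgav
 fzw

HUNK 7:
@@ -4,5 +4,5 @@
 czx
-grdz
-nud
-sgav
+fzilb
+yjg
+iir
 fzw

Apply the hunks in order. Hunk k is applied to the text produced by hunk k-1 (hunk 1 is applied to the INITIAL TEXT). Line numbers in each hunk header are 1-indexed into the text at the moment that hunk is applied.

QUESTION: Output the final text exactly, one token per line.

Hunk 1: at line 3 remove [qoz] add [jyps,qzgmq,hafc] -> 8 lines: rpar wuazc lbzvc jyps qzgmq hafc fzw htpg
Hunk 2: at line 3 remove [qzgmq] add [oel,wful,aess] -> 10 lines: rpar wuazc lbzvc jyps oel wful aess hafc fzw htpg
Hunk 3: at line 5 remove [wful,aess] add [czx,grdz,ugysy] -> 11 lines: rpar wuazc lbzvc jyps oel czx grdz ugysy hafc fzw htpg
Hunk 4: at line 2 remove [lbzvc,jyps,oel] add [hpy,yqxt,jnb] -> 11 lines: rpar wuazc hpy yqxt jnb czx grdz ugysy hafc fzw htpg
Hunk 5: at line 1 remove [hpy,yqxt,jnb] add [bemqs] -> 9 lines: rpar wuazc bemqs czx grdz ugysy hafc fzw htpg
Hunk 6: at line 5 remove [ugysy,hafc] add [nud,sgav] -> 9 lines: rpar wuazc bemqs czx grdz nud sgav fzw htpg
Hunk 7: at line 4 remove [grdz,nud,sgav] add [fzilb,yjg,iir] -> 9 lines: rpar wuazc bemqs czx fzilb yjg iir fzw htpg

Answer: rpar
wuazc
bemqs
czx
fzilb
yjg
iir
fzw
htpg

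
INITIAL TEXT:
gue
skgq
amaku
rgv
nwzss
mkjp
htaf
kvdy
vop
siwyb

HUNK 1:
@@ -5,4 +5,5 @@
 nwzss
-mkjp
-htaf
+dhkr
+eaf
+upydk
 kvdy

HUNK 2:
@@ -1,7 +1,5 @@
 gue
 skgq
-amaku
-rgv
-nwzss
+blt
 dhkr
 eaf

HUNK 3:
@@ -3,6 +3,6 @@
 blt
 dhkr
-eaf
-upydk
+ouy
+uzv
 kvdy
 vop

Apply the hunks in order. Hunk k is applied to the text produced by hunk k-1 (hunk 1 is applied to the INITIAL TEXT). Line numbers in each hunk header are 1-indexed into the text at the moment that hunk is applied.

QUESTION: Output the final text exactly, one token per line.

Answer: gue
skgq
blt
dhkr
ouy
uzv
kvdy
vop
siwyb

Derivation:
Hunk 1: at line 5 remove [mkjp,htaf] add [dhkr,eaf,upydk] -> 11 lines: gue skgq amaku rgv nwzss dhkr eaf upydk kvdy vop siwyb
Hunk 2: at line 1 remove [amaku,rgv,nwzss] add [blt] -> 9 lines: gue skgq blt dhkr eaf upydk kvdy vop siwyb
Hunk 3: at line 3 remove [eaf,upydk] add [ouy,uzv] -> 9 lines: gue skgq blt dhkr ouy uzv kvdy vop siwyb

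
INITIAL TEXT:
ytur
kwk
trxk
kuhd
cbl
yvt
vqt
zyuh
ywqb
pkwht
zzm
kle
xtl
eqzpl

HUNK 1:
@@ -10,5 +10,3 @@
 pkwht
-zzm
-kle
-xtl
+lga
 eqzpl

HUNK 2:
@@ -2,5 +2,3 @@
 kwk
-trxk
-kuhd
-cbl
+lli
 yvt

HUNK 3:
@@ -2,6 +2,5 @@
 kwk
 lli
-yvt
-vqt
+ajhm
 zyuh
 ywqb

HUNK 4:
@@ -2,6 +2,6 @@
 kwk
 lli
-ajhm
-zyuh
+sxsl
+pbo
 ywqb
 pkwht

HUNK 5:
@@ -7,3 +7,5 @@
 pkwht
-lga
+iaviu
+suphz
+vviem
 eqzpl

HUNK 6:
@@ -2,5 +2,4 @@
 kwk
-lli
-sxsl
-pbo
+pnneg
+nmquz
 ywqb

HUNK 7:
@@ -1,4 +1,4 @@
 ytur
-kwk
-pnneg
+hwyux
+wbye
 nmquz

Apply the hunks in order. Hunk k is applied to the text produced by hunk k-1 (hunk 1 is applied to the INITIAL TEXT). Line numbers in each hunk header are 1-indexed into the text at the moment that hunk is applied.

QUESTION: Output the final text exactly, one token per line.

Answer: ytur
hwyux
wbye
nmquz
ywqb
pkwht
iaviu
suphz
vviem
eqzpl

Derivation:
Hunk 1: at line 10 remove [zzm,kle,xtl] add [lga] -> 12 lines: ytur kwk trxk kuhd cbl yvt vqt zyuh ywqb pkwht lga eqzpl
Hunk 2: at line 2 remove [trxk,kuhd,cbl] add [lli] -> 10 lines: ytur kwk lli yvt vqt zyuh ywqb pkwht lga eqzpl
Hunk 3: at line 2 remove [yvt,vqt] add [ajhm] -> 9 lines: ytur kwk lli ajhm zyuh ywqb pkwht lga eqzpl
Hunk 4: at line 2 remove [ajhm,zyuh] add [sxsl,pbo] -> 9 lines: ytur kwk lli sxsl pbo ywqb pkwht lga eqzpl
Hunk 5: at line 7 remove [lga] add [iaviu,suphz,vviem] -> 11 lines: ytur kwk lli sxsl pbo ywqb pkwht iaviu suphz vviem eqzpl
Hunk 6: at line 2 remove [lli,sxsl,pbo] add [pnneg,nmquz] -> 10 lines: ytur kwk pnneg nmquz ywqb pkwht iaviu suphz vviem eqzpl
Hunk 7: at line 1 remove [kwk,pnneg] add [hwyux,wbye] -> 10 lines: ytur hwyux wbye nmquz ywqb pkwht iaviu suphz vviem eqzpl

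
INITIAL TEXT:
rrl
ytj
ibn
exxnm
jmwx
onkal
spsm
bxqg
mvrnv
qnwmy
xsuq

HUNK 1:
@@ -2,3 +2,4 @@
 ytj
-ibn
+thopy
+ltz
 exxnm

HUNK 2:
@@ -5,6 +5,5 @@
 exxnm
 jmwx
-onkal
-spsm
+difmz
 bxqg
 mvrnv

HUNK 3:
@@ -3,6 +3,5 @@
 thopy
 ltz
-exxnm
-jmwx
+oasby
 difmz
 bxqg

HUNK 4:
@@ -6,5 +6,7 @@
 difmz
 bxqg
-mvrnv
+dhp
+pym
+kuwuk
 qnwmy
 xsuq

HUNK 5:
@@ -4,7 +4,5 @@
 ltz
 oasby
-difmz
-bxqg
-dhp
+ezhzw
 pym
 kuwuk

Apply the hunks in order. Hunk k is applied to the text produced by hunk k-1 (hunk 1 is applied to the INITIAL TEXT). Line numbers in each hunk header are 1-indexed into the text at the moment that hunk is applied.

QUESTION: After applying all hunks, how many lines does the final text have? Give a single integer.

Answer: 10

Derivation:
Hunk 1: at line 2 remove [ibn] add [thopy,ltz] -> 12 lines: rrl ytj thopy ltz exxnm jmwx onkal spsm bxqg mvrnv qnwmy xsuq
Hunk 2: at line 5 remove [onkal,spsm] add [difmz] -> 11 lines: rrl ytj thopy ltz exxnm jmwx difmz bxqg mvrnv qnwmy xsuq
Hunk 3: at line 3 remove [exxnm,jmwx] add [oasby] -> 10 lines: rrl ytj thopy ltz oasby difmz bxqg mvrnv qnwmy xsuq
Hunk 4: at line 6 remove [mvrnv] add [dhp,pym,kuwuk] -> 12 lines: rrl ytj thopy ltz oasby difmz bxqg dhp pym kuwuk qnwmy xsuq
Hunk 5: at line 4 remove [difmz,bxqg,dhp] add [ezhzw] -> 10 lines: rrl ytj thopy ltz oasby ezhzw pym kuwuk qnwmy xsuq
Final line count: 10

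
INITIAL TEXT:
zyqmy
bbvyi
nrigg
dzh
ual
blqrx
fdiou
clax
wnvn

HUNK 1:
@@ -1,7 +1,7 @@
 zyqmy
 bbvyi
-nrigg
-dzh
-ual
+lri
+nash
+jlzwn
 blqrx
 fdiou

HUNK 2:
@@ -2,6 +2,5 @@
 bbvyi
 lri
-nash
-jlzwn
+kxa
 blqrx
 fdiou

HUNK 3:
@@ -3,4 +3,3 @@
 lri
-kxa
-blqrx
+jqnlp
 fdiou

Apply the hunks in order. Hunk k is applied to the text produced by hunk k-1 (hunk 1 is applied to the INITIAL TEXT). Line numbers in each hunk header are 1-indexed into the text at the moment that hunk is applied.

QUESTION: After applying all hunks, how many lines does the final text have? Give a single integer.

Hunk 1: at line 1 remove [nrigg,dzh,ual] add [lri,nash,jlzwn] -> 9 lines: zyqmy bbvyi lri nash jlzwn blqrx fdiou clax wnvn
Hunk 2: at line 2 remove [nash,jlzwn] add [kxa] -> 8 lines: zyqmy bbvyi lri kxa blqrx fdiou clax wnvn
Hunk 3: at line 3 remove [kxa,blqrx] add [jqnlp] -> 7 lines: zyqmy bbvyi lri jqnlp fdiou clax wnvn
Final line count: 7

Answer: 7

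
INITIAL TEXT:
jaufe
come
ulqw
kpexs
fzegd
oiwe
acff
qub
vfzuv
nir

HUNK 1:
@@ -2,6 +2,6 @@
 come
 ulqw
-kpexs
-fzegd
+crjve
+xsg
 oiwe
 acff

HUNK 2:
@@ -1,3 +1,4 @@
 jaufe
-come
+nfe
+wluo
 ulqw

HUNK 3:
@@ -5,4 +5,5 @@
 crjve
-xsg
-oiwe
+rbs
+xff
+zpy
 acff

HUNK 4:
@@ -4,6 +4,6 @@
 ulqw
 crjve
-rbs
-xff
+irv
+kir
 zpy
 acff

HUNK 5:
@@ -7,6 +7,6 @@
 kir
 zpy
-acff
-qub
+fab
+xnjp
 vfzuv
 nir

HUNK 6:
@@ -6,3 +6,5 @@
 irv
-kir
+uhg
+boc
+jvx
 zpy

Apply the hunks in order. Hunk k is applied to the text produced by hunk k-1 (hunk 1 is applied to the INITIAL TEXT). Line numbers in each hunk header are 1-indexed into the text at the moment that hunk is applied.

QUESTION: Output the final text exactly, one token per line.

Hunk 1: at line 2 remove [kpexs,fzegd] add [crjve,xsg] -> 10 lines: jaufe come ulqw crjve xsg oiwe acff qub vfzuv nir
Hunk 2: at line 1 remove [come] add [nfe,wluo] -> 11 lines: jaufe nfe wluo ulqw crjve xsg oiwe acff qub vfzuv nir
Hunk 3: at line 5 remove [xsg,oiwe] add [rbs,xff,zpy] -> 12 lines: jaufe nfe wluo ulqw crjve rbs xff zpy acff qub vfzuv nir
Hunk 4: at line 4 remove [rbs,xff] add [irv,kir] -> 12 lines: jaufe nfe wluo ulqw crjve irv kir zpy acff qub vfzuv nir
Hunk 5: at line 7 remove [acff,qub] add [fab,xnjp] -> 12 lines: jaufe nfe wluo ulqw crjve irv kir zpy fab xnjp vfzuv nir
Hunk 6: at line 6 remove [kir] add [uhg,boc,jvx] -> 14 lines: jaufe nfe wluo ulqw crjve irv uhg boc jvx zpy fab xnjp vfzuv nir

Answer: jaufe
nfe
wluo
ulqw
crjve
irv
uhg
boc
jvx
zpy
fab
xnjp
vfzuv
nir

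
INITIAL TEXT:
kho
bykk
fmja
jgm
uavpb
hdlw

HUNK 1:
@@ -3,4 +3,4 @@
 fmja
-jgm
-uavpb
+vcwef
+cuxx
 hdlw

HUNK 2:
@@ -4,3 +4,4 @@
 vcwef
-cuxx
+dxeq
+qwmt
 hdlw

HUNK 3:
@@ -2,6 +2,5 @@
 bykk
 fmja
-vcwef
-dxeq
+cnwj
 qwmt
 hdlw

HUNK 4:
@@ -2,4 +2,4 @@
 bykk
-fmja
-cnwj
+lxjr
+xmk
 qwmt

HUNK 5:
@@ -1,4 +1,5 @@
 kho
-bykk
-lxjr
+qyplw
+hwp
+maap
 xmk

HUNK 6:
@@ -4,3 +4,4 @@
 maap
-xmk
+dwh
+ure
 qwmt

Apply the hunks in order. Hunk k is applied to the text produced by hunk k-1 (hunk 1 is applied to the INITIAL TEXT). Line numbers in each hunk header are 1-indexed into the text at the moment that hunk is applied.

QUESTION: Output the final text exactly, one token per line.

Hunk 1: at line 3 remove [jgm,uavpb] add [vcwef,cuxx] -> 6 lines: kho bykk fmja vcwef cuxx hdlw
Hunk 2: at line 4 remove [cuxx] add [dxeq,qwmt] -> 7 lines: kho bykk fmja vcwef dxeq qwmt hdlw
Hunk 3: at line 2 remove [vcwef,dxeq] add [cnwj] -> 6 lines: kho bykk fmja cnwj qwmt hdlw
Hunk 4: at line 2 remove [fmja,cnwj] add [lxjr,xmk] -> 6 lines: kho bykk lxjr xmk qwmt hdlw
Hunk 5: at line 1 remove [bykk,lxjr] add [qyplw,hwp,maap] -> 7 lines: kho qyplw hwp maap xmk qwmt hdlw
Hunk 6: at line 4 remove [xmk] add [dwh,ure] -> 8 lines: kho qyplw hwp maap dwh ure qwmt hdlw

Answer: kho
qyplw
hwp
maap
dwh
ure
qwmt
hdlw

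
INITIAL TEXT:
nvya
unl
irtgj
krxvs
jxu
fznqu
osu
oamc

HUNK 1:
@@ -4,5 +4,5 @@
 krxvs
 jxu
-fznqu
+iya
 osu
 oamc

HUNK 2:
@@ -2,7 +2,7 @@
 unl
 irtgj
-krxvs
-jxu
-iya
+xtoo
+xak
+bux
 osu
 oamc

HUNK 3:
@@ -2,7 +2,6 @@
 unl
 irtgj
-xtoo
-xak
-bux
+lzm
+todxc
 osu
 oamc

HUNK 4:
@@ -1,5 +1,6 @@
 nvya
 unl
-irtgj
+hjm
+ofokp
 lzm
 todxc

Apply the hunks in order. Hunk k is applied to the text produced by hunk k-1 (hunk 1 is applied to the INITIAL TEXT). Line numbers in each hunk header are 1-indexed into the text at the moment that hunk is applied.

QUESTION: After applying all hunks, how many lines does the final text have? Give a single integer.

Hunk 1: at line 4 remove [fznqu] add [iya] -> 8 lines: nvya unl irtgj krxvs jxu iya osu oamc
Hunk 2: at line 2 remove [krxvs,jxu,iya] add [xtoo,xak,bux] -> 8 lines: nvya unl irtgj xtoo xak bux osu oamc
Hunk 3: at line 2 remove [xtoo,xak,bux] add [lzm,todxc] -> 7 lines: nvya unl irtgj lzm todxc osu oamc
Hunk 4: at line 1 remove [irtgj] add [hjm,ofokp] -> 8 lines: nvya unl hjm ofokp lzm todxc osu oamc
Final line count: 8

Answer: 8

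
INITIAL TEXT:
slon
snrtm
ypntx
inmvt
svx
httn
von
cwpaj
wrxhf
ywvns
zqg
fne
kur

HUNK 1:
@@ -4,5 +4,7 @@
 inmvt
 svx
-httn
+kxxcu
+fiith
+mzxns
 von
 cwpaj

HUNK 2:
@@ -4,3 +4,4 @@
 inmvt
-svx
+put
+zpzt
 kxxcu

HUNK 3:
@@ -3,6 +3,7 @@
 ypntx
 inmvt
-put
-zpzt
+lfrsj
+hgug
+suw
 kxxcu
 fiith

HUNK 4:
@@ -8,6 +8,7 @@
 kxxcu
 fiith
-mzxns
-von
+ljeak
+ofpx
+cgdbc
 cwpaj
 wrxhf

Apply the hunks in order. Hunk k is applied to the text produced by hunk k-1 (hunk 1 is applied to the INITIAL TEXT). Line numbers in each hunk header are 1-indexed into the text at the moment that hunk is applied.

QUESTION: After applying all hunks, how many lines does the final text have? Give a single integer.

Answer: 18

Derivation:
Hunk 1: at line 4 remove [httn] add [kxxcu,fiith,mzxns] -> 15 lines: slon snrtm ypntx inmvt svx kxxcu fiith mzxns von cwpaj wrxhf ywvns zqg fne kur
Hunk 2: at line 4 remove [svx] add [put,zpzt] -> 16 lines: slon snrtm ypntx inmvt put zpzt kxxcu fiith mzxns von cwpaj wrxhf ywvns zqg fne kur
Hunk 3: at line 3 remove [put,zpzt] add [lfrsj,hgug,suw] -> 17 lines: slon snrtm ypntx inmvt lfrsj hgug suw kxxcu fiith mzxns von cwpaj wrxhf ywvns zqg fne kur
Hunk 4: at line 8 remove [mzxns,von] add [ljeak,ofpx,cgdbc] -> 18 lines: slon snrtm ypntx inmvt lfrsj hgug suw kxxcu fiith ljeak ofpx cgdbc cwpaj wrxhf ywvns zqg fne kur
Final line count: 18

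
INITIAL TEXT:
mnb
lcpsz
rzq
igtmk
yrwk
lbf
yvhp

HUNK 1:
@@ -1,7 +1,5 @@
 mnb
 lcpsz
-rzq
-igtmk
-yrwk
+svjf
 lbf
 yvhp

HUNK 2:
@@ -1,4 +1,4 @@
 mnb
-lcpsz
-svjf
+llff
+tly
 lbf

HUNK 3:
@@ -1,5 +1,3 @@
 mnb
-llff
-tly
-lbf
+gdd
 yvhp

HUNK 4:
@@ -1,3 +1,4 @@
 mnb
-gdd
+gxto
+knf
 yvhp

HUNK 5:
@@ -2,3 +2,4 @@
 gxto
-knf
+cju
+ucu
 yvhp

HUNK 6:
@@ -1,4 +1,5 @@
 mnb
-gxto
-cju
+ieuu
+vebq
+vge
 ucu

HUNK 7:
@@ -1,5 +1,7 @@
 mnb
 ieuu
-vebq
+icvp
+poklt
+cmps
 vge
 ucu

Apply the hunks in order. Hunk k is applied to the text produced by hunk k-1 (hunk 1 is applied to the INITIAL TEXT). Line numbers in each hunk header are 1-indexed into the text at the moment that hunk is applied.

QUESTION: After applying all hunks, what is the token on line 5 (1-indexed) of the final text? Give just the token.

Answer: cmps

Derivation:
Hunk 1: at line 1 remove [rzq,igtmk,yrwk] add [svjf] -> 5 lines: mnb lcpsz svjf lbf yvhp
Hunk 2: at line 1 remove [lcpsz,svjf] add [llff,tly] -> 5 lines: mnb llff tly lbf yvhp
Hunk 3: at line 1 remove [llff,tly,lbf] add [gdd] -> 3 lines: mnb gdd yvhp
Hunk 4: at line 1 remove [gdd] add [gxto,knf] -> 4 lines: mnb gxto knf yvhp
Hunk 5: at line 2 remove [knf] add [cju,ucu] -> 5 lines: mnb gxto cju ucu yvhp
Hunk 6: at line 1 remove [gxto,cju] add [ieuu,vebq,vge] -> 6 lines: mnb ieuu vebq vge ucu yvhp
Hunk 7: at line 1 remove [vebq] add [icvp,poklt,cmps] -> 8 lines: mnb ieuu icvp poklt cmps vge ucu yvhp
Final line 5: cmps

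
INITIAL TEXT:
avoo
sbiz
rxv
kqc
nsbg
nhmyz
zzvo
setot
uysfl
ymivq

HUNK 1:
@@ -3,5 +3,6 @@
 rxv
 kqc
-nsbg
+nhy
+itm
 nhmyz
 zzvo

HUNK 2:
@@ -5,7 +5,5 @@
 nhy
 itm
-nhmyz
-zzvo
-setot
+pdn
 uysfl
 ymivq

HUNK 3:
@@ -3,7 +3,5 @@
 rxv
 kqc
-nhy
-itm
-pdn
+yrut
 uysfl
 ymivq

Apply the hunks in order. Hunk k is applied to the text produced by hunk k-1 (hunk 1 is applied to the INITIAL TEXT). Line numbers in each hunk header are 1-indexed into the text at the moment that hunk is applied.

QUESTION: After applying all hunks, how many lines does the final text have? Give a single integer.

Hunk 1: at line 3 remove [nsbg] add [nhy,itm] -> 11 lines: avoo sbiz rxv kqc nhy itm nhmyz zzvo setot uysfl ymivq
Hunk 2: at line 5 remove [nhmyz,zzvo,setot] add [pdn] -> 9 lines: avoo sbiz rxv kqc nhy itm pdn uysfl ymivq
Hunk 3: at line 3 remove [nhy,itm,pdn] add [yrut] -> 7 lines: avoo sbiz rxv kqc yrut uysfl ymivq
Final line count: 7

Answer: 7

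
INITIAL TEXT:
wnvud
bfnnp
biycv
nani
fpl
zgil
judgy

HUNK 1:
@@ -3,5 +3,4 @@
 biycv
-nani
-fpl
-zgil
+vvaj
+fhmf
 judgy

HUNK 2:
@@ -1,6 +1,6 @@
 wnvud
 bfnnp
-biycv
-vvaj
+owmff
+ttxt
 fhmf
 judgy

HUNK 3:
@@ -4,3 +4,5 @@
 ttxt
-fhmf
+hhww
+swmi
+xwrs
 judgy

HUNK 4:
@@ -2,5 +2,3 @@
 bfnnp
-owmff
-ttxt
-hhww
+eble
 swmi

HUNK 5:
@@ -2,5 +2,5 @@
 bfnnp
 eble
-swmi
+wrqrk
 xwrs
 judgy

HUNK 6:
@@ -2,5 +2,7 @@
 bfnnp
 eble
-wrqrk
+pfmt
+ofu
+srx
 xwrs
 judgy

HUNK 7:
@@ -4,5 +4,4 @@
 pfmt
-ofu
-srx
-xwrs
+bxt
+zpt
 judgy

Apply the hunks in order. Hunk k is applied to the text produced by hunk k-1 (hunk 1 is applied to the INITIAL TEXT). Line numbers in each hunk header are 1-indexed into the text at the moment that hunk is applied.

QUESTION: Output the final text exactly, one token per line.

Answer: wnvud
bfnnp
eble
pfmt
bxt
zpt
judgy

Derivation:
Hunk 1: at line 3 remove [nani,fpl,zgil] add [vvaj,fhmf] -> 6 lines: wnvud bfnnp biycv vvaj fhmf judgy
Hunk 2: at line 1 remove [biycv,vvaj] add [owmff,ttxt] -> 6 lines: wnvud bfnnp owmff ttxt fhmf judgy
Hunk 3: at line 4 remove [fhmf] add [hhww,swmi,xwrs] -> 8 lines: wnvud bfnnp owmff ttxt hhww swmi xwrs judgy
Hunk 4: at line 2 remove [owmff,ttxt,hhww] add [eble] -> 6 lines: wnvud bfnnp eble swmi xwrs judgy
Hunk 5: at line 2 remove [swmi] add [wrqrk] -> 6 lines: wnvud bfnnp eble wrqrk xwrs judgy
Hunk 6: at line 2 remove [wrqrk] add [pfmt,ofu,srx] -> 8 lines: wnvud bfnnp eble pfmt ofu srx xwrs judgy
Hunk 7: at line 4 remove [ofu,srx,xwrs] add [bxt,zpt] -> 7 lines: wnvud bfnnp eble pfmt bxt zpt judgy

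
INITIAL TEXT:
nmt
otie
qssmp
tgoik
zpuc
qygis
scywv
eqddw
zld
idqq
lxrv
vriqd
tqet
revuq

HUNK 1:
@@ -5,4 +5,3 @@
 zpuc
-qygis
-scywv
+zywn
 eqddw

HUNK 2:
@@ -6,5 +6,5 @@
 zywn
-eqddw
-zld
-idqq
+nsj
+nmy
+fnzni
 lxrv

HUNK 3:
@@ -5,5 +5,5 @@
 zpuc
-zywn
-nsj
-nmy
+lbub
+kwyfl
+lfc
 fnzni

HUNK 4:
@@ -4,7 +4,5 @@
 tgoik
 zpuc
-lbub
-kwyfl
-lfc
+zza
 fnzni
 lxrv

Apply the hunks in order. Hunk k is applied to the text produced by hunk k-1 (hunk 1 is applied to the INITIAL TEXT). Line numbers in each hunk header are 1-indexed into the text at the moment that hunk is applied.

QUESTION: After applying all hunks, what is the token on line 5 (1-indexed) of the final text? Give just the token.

Answer: zpuc

Derivation:
Hunk 1: at line 5 remove [qygis,scywv] add [zywn] -> 13 lines: nmt otie qssmp tgoik zpuc zywn eqddw zld idqq lxrv vriqd tqet revuq
Hunk 2: at line 6 remove [eqddw,zld,idqq] add [nsj,nmy,fnzni] -> 13 lines: nmt otie qssmp tgoik zpuc zywn nsj nmy fnzni lxrv vriqd tqet revuq
Hunk 3: at line 5 remove [zywn,nsj,nmy] add [lbub,kwyfl,lfc] -> 13 lines: nmt otie qssmp tgoik zpuc lbub kwyfl lfc fnzni lxrv vriqd tqet revuq
Hunk 4: at line 4 remove [lbub,kwyfl,lfc] add [zza] -> 11 lines: nmt otie qssmp tgoik zpuc zza fnzni lxrv vriqd tqet revuq
Final line 5: zpuc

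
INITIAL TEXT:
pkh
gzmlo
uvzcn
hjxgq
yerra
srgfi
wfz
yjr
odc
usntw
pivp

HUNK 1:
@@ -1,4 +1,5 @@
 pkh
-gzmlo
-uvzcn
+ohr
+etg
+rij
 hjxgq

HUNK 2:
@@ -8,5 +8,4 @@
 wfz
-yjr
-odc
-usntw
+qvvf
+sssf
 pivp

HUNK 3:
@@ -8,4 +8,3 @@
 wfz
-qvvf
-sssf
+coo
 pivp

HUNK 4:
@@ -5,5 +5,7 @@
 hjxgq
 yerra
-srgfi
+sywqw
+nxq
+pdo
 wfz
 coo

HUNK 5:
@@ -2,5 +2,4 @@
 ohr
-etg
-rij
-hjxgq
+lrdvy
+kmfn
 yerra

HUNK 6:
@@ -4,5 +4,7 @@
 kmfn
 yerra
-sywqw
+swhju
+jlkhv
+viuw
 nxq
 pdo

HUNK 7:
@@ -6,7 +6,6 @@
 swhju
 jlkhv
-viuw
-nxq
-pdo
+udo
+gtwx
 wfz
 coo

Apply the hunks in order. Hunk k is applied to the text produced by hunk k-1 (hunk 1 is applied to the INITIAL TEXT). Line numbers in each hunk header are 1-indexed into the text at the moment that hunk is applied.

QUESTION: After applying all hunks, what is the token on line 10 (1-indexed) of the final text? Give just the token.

Answer: wfz

Derivation:
Hunk 1: at line 1 remove [gzmlo,uvzcn] add [ohr,etg,rij] -> 12 lines: pkh ohr etg rij hjxgq yerra srgfi wfz yjr odc usntw pivp
Hunk 2: at line 8 remove [yjr,odc,usntw] add [qvvf,sssf] -> 11 lines: pkh ohr etg rij hjxgq yerra srgfi wfz qvvf sssf pivp
Hunk 3: at line 8 remove [qvvf,sssf] add [coo] -> 10 lines: pkh ohr etg rij hjxgq yerra srgfi wfz coo pivp
Hunk 4: at line 5 remove [srgfi] add [sywqw,nxq,pdo] -> 12 lines: pkh ohr etg rij hjxgq yerra sywqw nxq pdo wfz coo pivp
Hunk 5: at line 2 remove [etg,rij,hjxgq] add [lrdvy,kmfn] -> 11 lines: pkh ohr lrdvy kmfn yerra sywqw nxq pdo wfz coo pivp
Hunk 6: at line 4 remove [sywqw] add [swhju,jlkhv,viuw] -> 13 lines: pkh ohr lrdvy kmfn yerra swhju jlkhv viuw nxq pdo wfz coo pivp
Hunk 7: at line 6 remove [viuw,nxq,pdo] add [udo,gtwx] -> 12 lines: pkh ohr lrdvy kmfn yerra swhju jlkhv udo gtwx wfz coo pivp
Final line 10: wfz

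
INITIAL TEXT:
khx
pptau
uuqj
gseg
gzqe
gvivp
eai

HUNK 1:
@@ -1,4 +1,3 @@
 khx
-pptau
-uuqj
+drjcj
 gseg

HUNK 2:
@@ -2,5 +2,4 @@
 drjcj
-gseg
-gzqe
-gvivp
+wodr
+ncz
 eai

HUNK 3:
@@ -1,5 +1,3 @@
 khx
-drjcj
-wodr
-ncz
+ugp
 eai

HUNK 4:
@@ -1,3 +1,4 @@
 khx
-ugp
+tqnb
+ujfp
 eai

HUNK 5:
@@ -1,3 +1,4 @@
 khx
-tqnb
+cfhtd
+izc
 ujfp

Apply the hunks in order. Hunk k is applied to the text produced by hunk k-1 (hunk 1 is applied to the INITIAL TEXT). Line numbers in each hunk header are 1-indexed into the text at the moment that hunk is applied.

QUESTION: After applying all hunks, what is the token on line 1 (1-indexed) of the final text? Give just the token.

Answer: khx

Derivation:
Hunk 1: at line 1 remove [pptau,uuqj] add [drjcj] -> 6 lines: khx drjcj gseg gzqe gvivp eai
Hunk 2: at line 2 remove [gseg,gzqe,gvivp] add [wodr,ncz] -> 5 lines: khx drjcj wodr ncz eai
Hunk 3: at line 1 remove [drjcj,wodr,ncz] add [ugp] -> 3 lines: khx ugp eai
Hunk 4: at line 1 remove [ugp] add [tqnb,ujfp] -> 4 lines: khx tqnb ujfp eai
Hunk 5: at line 1 remove [tqnb] add [cfhtd,izc] -> 5 lines: khx cfhtd izc ujfp eai
Final line 1: khx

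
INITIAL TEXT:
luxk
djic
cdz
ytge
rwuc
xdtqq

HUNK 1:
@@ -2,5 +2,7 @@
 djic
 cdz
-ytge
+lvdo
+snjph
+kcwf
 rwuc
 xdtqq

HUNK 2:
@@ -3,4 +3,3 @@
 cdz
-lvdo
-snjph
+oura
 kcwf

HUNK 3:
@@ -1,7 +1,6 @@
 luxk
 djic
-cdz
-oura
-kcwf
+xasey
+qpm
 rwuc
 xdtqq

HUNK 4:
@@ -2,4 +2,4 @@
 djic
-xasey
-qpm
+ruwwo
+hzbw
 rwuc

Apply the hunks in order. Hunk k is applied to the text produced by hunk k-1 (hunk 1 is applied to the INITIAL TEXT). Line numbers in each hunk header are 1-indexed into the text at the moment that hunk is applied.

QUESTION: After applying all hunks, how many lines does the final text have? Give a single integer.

Answer: 6

Derivation:
Hunk 1: at line 2 remove [ytge] add [lvdo,snjph,kcwf] -> 8 lines: luxk djic cdz lvdo snjph kcwf rwuc xdtqq
Hunk 2: at line 3 remove [lvdo,snjph] add [oura] -> 7 lines: luxk djic cdz oura kcwf rwuc xdtqq
Hunk 3: at line 1 remove [cdz,oura,kcwf] add [xasey,qpm] -> 6 lines: luxk djic xasey qpm rwuc xdtqq
Hunk 4: at line 2 remove [xasey,qpm] add [ruwwo,hzbw] -> 6 lines: luxk djic ruwwo hzbw rwuc xdtqq
Final line count: 6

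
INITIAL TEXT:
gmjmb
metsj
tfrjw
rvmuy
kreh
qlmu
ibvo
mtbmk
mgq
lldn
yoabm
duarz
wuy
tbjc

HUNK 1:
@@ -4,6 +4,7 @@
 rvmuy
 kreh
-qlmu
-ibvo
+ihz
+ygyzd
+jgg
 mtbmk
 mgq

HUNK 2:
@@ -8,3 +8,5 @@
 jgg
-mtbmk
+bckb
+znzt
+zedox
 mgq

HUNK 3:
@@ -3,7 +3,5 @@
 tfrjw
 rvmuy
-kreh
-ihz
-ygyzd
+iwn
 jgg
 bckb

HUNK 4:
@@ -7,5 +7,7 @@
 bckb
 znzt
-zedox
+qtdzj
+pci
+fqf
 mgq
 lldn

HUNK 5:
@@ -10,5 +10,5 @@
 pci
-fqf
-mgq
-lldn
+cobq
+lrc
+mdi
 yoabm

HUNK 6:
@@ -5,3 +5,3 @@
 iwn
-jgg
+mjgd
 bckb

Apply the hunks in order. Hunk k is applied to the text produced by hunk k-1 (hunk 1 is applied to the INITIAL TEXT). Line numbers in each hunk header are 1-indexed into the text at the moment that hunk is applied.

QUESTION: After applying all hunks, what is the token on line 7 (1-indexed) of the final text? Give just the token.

Answer: bckb

Derivation:
Hunk 1: at line 4 remove [qlmu,ibvo] add [ihz,ygyzd,jgg] -> 15 lines: gmjmb metsj tfrjw rvmuy kreh ihz ygyzd jgg mtbmk mgq lldn yoabm duarz wuy tbjc
Hunk 2: at line 8 remove [mtbmk] add [bckb,znzt,zedox] -> 17 lines: gmjmb metsj tfrjw rvmuy kreh ihz ygyzd jgg bckb znzt zedox mgq lldn yoabm duarz wuy tbjc
Hunk 3: at line 3 remove [kreh,ihz,ygyzd] add [iwn] -> 15 lines: gmjmb metsj tfrjw rvmuy iwn jgg bckb znzt zedox mgq lldn yoabm duarz wuy tbjc
Hunk 4: at line 7 remove [zedox] add [qtdzj,pci,fqf] -> 17 lines: gmjmb metsj tfrjw rvmuy iwn jgg bckb znzt qtdzj pci fqf mgq lldn yoabm duarz wuy tbjc
Hunk 5: at line 10 remove [fqf,mgq,lldn] add [cobq,lrc,mdi] -> 17 lines: gmjmb metsj tfrjw rvmuy iwn jgg bckb znzt qtdzj pci cobq lrc mdi yoabm duarz wuy tbjc
Hunk 6: at line 5 remove [jgg] add [mjgd] -> 17 lines: gmjmb metsj tfrjw rvmuy iwn mjgd bckb znzt qtdzj pci cobq lrc mdi yoabm duarz wuy tbjc
Final line 7: bckb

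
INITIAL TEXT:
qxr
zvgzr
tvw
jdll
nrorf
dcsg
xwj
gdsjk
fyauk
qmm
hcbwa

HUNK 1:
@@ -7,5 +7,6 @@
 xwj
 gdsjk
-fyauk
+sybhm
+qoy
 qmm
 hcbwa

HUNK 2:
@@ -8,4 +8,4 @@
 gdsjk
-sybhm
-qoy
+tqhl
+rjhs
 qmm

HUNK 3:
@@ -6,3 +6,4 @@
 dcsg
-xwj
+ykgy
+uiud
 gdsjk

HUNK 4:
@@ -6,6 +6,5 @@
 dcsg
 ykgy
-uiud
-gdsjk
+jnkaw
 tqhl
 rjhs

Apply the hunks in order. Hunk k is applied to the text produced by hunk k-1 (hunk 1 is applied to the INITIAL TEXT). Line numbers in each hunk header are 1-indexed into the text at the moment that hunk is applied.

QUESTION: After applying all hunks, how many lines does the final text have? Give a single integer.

Answer: 12

Derivation:
Hunk 1: at line 7 remove [fyauk] add [sybhm,qoy] -> 12 lines: qxr zvgzr tvw jdll nrorf dcsg xwj gdsjk sybhm qoy qmm hcbwa
Hunk 2: at line 8 remove [sybhm,qoy] add [tqhl,rjhs] -> 12 lines: qxr zvgzr tvw jdll nrorf dcsg xwj gdsjk tqhl rjhs qmm hcbwa
Hunk 3: at line 6 remove [xwj] add [ykgy,uiud] -> 13 lines: qxr zvgzr tvw jdll nrorf dcsg ykgy uiud gdsjk tqhl rjhs qmm hcbwa
Hunk 4: at line 6 remove [uiud,gdsjk] add [jnkaw] -> 12 lines: qxr zvgzr tvw jdll nrorf dcsg ykgy jnkaw tqhl rjhs qmm hcbwa
Final line count: 12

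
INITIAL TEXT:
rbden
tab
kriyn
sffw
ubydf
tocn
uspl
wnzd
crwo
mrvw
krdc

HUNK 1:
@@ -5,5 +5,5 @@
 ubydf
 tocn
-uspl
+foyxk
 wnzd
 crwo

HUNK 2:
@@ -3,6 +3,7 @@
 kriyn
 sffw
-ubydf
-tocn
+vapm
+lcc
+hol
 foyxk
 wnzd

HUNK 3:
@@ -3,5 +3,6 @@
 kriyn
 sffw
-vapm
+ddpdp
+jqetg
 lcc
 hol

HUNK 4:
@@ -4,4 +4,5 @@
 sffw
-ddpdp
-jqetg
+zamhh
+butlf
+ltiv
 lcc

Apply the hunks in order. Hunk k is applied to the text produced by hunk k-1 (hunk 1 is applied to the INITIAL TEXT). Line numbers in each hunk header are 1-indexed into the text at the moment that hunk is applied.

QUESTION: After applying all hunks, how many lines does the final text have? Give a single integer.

Hunk 1: at line 5 remove [uspl] add [foyxk] -> 11 lines: rbden tab kriyn sffw ubydf tocn foyxk wnzd crwo mrvw krdc
Hunk 2: at line 3 remove [ubydf,tocn] add [vapm,lcc,hol] -> 12 lines: rbden tab kriyn sffw vapm lcc hol foyxk wnzd crwo mrvw krdc
Hunk 3: at line 3 remove [vapm] add [ddpdp,jqetg] -> 13 lines: rbden tab kriyn sffw ddpdp jqetg lcc hol foyxk wnzd crwo mrvw krdc
Hunk 4: at line 4 remove [ddpdp,jqetg] add [zamhh,butlf,ltiv] -> 14 lines: rbden tab kriyn sffw zamhh butlf ltiv lcc hol foyxk wnzd crwo mrvw krdc
Final line count: 14

Answer: 14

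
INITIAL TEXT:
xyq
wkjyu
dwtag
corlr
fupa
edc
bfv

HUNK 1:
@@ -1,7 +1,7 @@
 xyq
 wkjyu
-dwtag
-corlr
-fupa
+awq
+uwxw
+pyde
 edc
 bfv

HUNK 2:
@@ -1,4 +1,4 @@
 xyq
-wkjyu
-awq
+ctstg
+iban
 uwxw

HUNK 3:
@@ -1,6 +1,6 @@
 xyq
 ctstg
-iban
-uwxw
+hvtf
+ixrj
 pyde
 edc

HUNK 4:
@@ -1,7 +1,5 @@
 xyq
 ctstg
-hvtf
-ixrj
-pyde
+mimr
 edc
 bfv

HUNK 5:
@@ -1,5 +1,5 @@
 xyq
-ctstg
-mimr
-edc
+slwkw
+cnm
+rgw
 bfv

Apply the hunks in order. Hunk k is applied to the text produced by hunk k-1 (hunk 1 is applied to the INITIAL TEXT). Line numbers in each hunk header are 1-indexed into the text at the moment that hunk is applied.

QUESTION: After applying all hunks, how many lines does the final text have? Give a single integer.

Answer: 5

Derivation:
Hunk 1: at line 1 remove [dwtag,corlr,fupa] add [awq,uwxw,pyde] -> 7 lines: xyq wkjyu awq uwxw pyde edc bfv
Hunk 2: at line 1 remove [wkjyu,awq] add [ctstg,iban] -> 7 lines: xyq ctstg iban uwxw pyde edc bfv
Hunk 3: at line 1 remove [iban,uwxw] add [hvtf,ixrj] -> 7 lines: xyq ctstg hvtf ixrj pyde edc bfv
Hunk 4: at line 1 remove [hvtf,ixrj,pyde] add [mimr] -> 5 lines: xyq ctstg mimr edc bfv
Hunk 5: at line 1 remove [ctstg,mimr,edc] add [slwkw,cnm,rgw] -> 5 lines: xyq slwkw cnm rgw bfv
Final line count: 5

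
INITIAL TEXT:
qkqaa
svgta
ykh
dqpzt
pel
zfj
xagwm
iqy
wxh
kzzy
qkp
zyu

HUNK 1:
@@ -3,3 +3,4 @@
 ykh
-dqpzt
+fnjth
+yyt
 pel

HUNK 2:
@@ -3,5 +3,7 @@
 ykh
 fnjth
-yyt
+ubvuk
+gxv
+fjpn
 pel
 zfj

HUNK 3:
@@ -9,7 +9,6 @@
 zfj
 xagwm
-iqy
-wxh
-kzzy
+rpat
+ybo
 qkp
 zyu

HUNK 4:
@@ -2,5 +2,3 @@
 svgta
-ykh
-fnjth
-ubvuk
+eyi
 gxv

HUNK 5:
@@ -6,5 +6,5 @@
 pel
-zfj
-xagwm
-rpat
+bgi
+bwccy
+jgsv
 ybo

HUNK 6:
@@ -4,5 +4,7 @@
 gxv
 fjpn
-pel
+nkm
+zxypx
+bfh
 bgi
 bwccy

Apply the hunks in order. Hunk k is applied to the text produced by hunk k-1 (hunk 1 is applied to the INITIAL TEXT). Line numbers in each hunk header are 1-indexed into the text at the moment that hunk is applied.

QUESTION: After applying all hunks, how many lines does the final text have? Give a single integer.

Answer: 14

Derivation:
Hunk 1: at line 3 remove [dqpzt] add [fnjth,yyt] -> 13 lines: qkqaa svgta ykh fnjth yyt pel zfj xagwm iqy wxh kzzy qkp zyu
Hunk 2: at line 3 remove [yyt] add [ubvuk,gxv,fjpn] -> 15 lines: qkqaa svgta ykh fnjth ubvuk gxv fjpn pel zfj xagwm iqy wxh kzzy qkp zyu
Hunk 3: at line 9 remove [iqy,wxh,kzzy] add [rpat,ybo] -> 14 lines: qkqaa svgta ykh fnjth ubvuk gxv fjpn pel zfj xagwm rpat ybo qkp zyu
Hunk 4: at line 2 remove [ykh,fnjth,ubvuk] add [eyi] -> 12 lines: qkqaa svgta eyi gxv fjpn pel zfj xagwm rpat ybo qkp zyu
Hunk 5: at line 6 remove [zfj,xagwm,rpat] add [bgi,bwccy,jgsv] -> 12 lines: qkqaa svgta eyi gxv fjpn pel bgi bwccy jgsv ybo qkp zyu
Hunk 6: at line 4 remove [pel] add [nkm,zxypx,bfh] -> 14 lines: qkqaa svgta eyi gxv fjpn nkm zxypx bfh bgi bwccy jgsv ybo qkp zyu
Final line count: 14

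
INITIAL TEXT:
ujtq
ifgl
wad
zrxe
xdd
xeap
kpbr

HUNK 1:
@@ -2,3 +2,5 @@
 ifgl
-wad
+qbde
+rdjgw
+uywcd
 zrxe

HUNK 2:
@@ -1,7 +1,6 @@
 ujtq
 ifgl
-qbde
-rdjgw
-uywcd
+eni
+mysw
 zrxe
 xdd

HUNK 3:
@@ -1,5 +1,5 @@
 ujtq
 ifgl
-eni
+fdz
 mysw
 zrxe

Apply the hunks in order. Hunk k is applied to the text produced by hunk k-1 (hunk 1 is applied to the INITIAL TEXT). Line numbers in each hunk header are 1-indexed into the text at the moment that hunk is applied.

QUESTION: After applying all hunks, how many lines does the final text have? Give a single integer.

Hunk 1: at line 2 remove [wad] add [qbde,rdjgw,uywcd] -> 9 lines: ujtq ifgl qbde rdjgw uywcd zrxe xdd xeap kpbr
Hunk 2: at line 1 remove [qbde,rdjgw,uywcd] add [eni,mysw] -> 8 lines: ujtq ifgl eni mysw zrxe xdd xeap kpbr
Hunk 3: at line 1 remove [eni] add [fdz] -> 8 lines: ujtq ifgl fdz mysw zrxe xdd xeap kpbr
Final line count: 8

Answer: 8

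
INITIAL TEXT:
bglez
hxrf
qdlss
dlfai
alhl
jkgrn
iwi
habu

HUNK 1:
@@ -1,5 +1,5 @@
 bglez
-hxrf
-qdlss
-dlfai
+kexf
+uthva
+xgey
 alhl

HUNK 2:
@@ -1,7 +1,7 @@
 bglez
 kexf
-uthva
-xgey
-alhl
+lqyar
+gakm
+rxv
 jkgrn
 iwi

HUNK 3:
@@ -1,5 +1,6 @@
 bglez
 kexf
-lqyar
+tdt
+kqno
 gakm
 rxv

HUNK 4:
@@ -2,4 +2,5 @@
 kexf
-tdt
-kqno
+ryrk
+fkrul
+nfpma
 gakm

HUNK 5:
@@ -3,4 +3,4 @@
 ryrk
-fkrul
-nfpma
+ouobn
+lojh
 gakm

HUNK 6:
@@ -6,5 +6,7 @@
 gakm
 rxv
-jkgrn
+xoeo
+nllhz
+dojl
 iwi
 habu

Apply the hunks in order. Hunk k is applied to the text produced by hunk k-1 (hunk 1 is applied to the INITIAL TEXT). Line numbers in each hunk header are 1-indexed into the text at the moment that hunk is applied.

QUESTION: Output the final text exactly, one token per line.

Answer: bglez
kexf
ryrk
ouobn
lojh
gakm
rxv
xoeo
nllhz
dojl
iwi
habu

Derivation:
Hunk 1: at line 1 remove [hxrf,qdlss,dlfai] add [kexf,uthva,xgey] -> 8 lines: bglez kexf uthva xgey alhl jkgrn iwi habu
Hunk 2: at line 1 remove [uthva,xgey,alhl] add [lqyar,gakm,rxv] -> 8 lines: bglez kexf lqyar gakm rxv jkgrn iwi habu
Hunk 3: at line 1 remove [lqyar] add [tdt,kqno] -> 9 lines: bglez kexf tdt kqno gakm rxv jkgrn iwi habu
Hunk 4: at line 2 remove [tdt,kqno] add [ryrk,fkrul,nfpma] -> 10 lines: bglez kexf ryrk fkrul nfpma gakm rxv jkgrn iwi habu
Hunk 5: at line 3 remove [fkrul,nfpma] add [ouobn,lojh] -> 10 lines: bglez kexf ryrk ouobn lojh gakm rxv jkgrn iwi habu
Hunk 6: at line 6 remove [jkgrn] add [xoeo,nllhz,dojl] -> 12 lines: bglez kexf ryrk ouobn lojh gakm rxv xoeo nllhz dojl iwi habu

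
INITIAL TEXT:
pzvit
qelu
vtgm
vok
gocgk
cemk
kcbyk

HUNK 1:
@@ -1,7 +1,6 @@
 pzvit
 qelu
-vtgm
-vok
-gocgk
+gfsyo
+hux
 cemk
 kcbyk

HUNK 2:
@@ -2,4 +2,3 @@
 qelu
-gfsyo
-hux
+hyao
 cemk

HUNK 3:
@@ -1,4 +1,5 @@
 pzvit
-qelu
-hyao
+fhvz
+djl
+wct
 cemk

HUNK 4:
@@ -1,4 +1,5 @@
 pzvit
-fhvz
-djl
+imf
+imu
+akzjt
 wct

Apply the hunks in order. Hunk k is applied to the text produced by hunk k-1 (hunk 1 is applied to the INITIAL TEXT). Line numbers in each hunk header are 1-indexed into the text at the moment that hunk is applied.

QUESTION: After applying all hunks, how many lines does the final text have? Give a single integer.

Answer: 7

Derivation:
Hunk 1: at line 1 remove [vtgm,vok,gocgk] add [gfsyo,hux] -> 6 lines: pzvit qelu gfsyo hux cemk kcbyk
Hunk 2: at line 2 remove [gfsyo,hux] add [hyao] -> 5 lines: pzvit qelu hyao cemk kcbyk
Hunk 3: at line 1 remove [qelu,hyao] add [fhvz,djl,wct] -> 6 lines: pzvit fhvz djl wct cemk kcbyk
Hunk 4: at line 1 remove [fhvz,djl] add [imf,imu,akzjt] -> 7 lines: pzvit imf imu akzjt wct cemk kcbyk
Final line count: 7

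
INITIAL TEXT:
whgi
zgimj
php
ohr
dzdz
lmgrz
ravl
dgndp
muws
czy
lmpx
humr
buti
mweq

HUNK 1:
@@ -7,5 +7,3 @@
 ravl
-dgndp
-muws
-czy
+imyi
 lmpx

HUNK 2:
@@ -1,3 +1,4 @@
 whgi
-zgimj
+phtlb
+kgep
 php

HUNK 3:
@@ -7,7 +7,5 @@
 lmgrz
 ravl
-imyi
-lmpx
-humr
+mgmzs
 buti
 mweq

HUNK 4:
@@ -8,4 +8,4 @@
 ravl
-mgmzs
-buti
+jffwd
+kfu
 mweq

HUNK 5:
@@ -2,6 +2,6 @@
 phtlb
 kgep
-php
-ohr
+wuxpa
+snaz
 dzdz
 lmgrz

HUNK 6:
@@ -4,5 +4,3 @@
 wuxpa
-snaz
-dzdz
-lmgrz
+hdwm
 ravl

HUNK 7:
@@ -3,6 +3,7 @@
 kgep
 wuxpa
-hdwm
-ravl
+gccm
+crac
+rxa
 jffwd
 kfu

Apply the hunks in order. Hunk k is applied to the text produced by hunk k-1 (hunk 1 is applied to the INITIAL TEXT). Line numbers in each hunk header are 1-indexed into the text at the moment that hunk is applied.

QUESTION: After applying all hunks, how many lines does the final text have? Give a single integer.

Answer: 10

Derivation:
Hunk 1: at line 7 remove [dgndp,muws,czy] add [imyi] -> 12 lines: whgi zgimj php ohr dzdz lmgrz ravl imyi lmpx humr buti mweq
Hunk 2: at line 1 remove [zgimj] add [phtlb,kgep] -> 13 lines: whgi phtlb kgep php ohr dzdz lmgrz ravl imyi lmpx humr buti mweq
Hunk 3: at line 7 remove [imyi,lmpx,humr] add [mgmzs] -> 11 lines: whgi phtlb kgep php ohr dzdz lmgrz ravl mgmzs buti mweq
Hunk 4: at line 8 remove [mgmzs,buti] add [jffwd,kfu] -> 11 lines: whgi phtlb kgep php ohr dzdz lmgrz ravl jffwd kfu mweq
Hunk 5: at line 2 remove [php,ohr] add [wuxpa,snaz] -> 11 lines: whgi phtlb kgep wuxpa snaz dzdz lmgrz ravl jffwd kfu mweq
Hunk 6: at line 4 remove [snaz,dzdz,lmgrz] add [hdwm] -> 9 lines: whgi phtlb kgep wuxpa hdwm ravl jffwd kfu mweq
Hunk 7: at line 3 remove [hdwm,ravl] add [gccm,crac,rxa] -> 10 lines: whgi phtlb kgep wuxpa gccm crac rxa jffwd kfu mweq
Final line count: 10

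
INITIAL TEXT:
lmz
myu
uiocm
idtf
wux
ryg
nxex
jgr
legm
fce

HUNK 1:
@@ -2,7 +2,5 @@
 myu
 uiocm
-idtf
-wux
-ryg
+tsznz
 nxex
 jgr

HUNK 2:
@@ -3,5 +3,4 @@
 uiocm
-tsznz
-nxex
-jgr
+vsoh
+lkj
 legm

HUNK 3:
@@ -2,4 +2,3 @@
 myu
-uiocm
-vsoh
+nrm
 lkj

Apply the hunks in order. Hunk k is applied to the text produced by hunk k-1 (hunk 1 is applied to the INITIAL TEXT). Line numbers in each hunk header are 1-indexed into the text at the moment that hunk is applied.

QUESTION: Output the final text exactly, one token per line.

Answer: lmz
myu
nrm
lkj
legm
fce

Derivation:
Hunk 1: at line 2 remove [idtf,wux,ryg] add [tsznz] -> 8 lines: lmz myu uiocm tsznz nxex jgr legm fce
Hunk 2: at line 3 remove [tsznz,nxex,jgr] add [vsoh,lkj] -> 7 lines: lmz myu uiocm vsoh lkj legm fce
Hunk 3: at line 2 remove [uiocm,vsoh] add [nrm] -> 6 lines: lmz myu nrm lkj legm fce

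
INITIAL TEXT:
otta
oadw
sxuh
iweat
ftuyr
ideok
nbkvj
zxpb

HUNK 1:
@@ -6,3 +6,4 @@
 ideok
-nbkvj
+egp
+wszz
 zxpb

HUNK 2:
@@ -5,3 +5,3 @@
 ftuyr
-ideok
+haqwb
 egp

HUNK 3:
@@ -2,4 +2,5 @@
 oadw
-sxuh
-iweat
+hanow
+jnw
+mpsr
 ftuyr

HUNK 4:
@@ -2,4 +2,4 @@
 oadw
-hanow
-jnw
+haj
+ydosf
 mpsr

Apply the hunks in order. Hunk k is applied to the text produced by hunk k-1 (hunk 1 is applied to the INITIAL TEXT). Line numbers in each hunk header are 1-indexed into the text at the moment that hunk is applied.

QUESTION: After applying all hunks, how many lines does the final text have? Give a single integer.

Answer: 10

Derivation:
Hunk 1: at line 6 remove [nbkvj] add [egp,wszz] -> 9 lines: otta oadw sxuh iweat ftuyr ideok egp wszz zxpb
Hunk 2: at line 5 remove [ideok] add [haqwb] -> 9 lines: otta oadw sxuh iweat ftuyr haqwb egp wszz zxpb
Hunk 3: at line 2 remove [sxuh,iweat] add [hanow,jnw,mpsr] -> 10 lines: otta oadw hanow jnw mpsr ftuyr haqwb egp wszz zxpb
Hunk 4: at line 2 remove [hanow,jnw] add [haj,ydosf] -> 10 lines: otta oadw haj ydosf mpsr ftuyr haqwb egp wszz zxpb
Final line count: 10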